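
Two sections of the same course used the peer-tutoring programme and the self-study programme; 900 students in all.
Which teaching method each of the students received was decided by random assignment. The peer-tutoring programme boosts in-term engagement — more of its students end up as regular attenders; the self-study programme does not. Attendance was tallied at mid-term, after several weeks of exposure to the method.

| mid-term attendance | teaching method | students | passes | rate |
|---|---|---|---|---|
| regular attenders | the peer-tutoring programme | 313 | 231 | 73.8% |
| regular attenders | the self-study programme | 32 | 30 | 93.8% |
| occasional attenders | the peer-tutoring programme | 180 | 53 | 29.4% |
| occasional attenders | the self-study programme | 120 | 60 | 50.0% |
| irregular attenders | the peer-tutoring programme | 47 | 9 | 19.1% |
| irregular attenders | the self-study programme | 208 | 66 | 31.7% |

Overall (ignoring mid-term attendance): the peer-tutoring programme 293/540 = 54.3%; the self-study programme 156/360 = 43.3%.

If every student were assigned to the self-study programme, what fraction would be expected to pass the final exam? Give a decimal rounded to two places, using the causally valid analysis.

0.43

The distribution of mid-term attendance is itself part of what the teaching method does — it is an intermediate outcome. Holding it fixed would remove that part of the effect; the total effect is the pooled difference.
So P(outcome | do(the self-study programme)) is just the pooled rate for the self-study programme: 156/360 = 0.433.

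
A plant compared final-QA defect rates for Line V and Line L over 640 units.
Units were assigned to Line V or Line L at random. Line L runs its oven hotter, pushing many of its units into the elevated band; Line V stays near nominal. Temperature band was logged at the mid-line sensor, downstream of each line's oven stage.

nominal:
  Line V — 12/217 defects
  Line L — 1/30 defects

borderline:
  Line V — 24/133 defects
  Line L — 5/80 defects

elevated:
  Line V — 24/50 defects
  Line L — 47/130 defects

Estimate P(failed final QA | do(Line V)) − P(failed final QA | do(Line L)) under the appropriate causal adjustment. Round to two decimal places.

-0.07

In-process temperature band lies on the pathway line → in-process temperature band → outcome, so adjusting for it blocks the indirect effect. For the total causal effect of line, use the unadjusted pooled rates.
The causal difference is the pooled difference: 0.150 − 0.221 = -0.071.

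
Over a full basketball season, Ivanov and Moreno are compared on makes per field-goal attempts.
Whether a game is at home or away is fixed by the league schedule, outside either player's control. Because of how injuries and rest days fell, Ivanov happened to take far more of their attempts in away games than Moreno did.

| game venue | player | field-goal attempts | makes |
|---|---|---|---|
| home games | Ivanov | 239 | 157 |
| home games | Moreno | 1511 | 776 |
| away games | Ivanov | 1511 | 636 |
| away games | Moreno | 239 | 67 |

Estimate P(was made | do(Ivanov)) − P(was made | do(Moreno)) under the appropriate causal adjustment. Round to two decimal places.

+0.14

Nothing the player does changes game venue; the imbalance is an allocation artefact. With game venue also predicting the outcome, the pooled figure is confounded, and the within-stratum comparison is the causal one.
Adjusting over the population distribution of game venue: 0.500·(0.657−0.514) + 0.500·(0.421−0.280) = +0.142.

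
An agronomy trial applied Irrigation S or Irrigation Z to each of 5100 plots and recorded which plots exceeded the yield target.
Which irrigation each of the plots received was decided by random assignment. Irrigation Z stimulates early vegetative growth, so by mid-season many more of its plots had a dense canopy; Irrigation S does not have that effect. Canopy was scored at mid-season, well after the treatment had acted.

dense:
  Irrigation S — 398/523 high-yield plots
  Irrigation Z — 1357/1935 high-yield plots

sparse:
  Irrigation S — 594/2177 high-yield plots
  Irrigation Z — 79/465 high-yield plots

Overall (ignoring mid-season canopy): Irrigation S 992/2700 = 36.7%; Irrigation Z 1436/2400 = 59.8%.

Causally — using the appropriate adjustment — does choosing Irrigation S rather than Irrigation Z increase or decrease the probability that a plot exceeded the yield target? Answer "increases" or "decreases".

The mid-season canopy-specific comparison favours Irrigation S throughout, but the pooled figures favour Irrigation Z. The question is whether to condition on mid-season canopy.
The distribution of mid-season canopy is itself part of what the irrigation does — it is an intermediate outcome. Holding it fixed would remove that part of the effect; the total effect is the pooled difference.
Pooled: Irrigation S 36.7% vs Irrigation Z 59.8%; Irrigation Z is higher overall.

decreases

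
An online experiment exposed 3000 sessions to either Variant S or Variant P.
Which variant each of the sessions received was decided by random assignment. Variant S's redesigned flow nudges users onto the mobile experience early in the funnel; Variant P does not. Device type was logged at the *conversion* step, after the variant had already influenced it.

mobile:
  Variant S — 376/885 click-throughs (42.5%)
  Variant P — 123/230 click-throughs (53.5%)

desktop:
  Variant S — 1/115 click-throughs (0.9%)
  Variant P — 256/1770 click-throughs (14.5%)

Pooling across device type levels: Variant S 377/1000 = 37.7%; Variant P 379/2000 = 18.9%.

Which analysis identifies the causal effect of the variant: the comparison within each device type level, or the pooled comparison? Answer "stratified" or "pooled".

Device type is recorded after the variant and is itself shifted by it — it sits on the causal path from variant to outcome. Conditioning on a mediator would strip out part of the effect we want; the pooled comparison gives the total causal effect.
Pooled: Variant S 37.7% vs Variant P 18.9%; Variant S is higher overall.

pooled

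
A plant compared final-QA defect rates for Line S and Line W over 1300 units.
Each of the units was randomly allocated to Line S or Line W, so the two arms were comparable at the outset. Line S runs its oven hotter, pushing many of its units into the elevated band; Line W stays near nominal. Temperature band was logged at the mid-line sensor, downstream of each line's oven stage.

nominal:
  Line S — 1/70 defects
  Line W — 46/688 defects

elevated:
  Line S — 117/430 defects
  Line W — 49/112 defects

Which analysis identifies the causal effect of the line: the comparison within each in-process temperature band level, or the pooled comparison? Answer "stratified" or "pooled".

pooled

Within every in-process temperature band level Line S has the lower rate, yet pooled Line W does — Simpson's reversal.
In-process temperature band is recorded after the line and is itself shifted by it — it sits on the causal path from line to outcome. Conditioning on a mediator would strip out part of the effect we want; the pooled comparison gives the total causal effect.
Pooled: Line S 23.6% vs Line W 11.9%; Line W is lower overall.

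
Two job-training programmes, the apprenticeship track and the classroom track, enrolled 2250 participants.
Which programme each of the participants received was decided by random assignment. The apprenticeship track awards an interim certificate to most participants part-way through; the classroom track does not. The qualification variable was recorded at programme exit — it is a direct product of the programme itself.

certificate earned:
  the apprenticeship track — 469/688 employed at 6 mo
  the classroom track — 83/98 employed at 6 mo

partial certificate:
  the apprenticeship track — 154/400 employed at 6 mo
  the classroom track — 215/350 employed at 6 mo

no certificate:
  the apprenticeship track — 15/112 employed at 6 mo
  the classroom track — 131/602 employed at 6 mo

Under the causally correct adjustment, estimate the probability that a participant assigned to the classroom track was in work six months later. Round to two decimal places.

The stratified and pooled comparisons disagree (the classroom track wins within each qualification attained during the programme; the apprenticeship track wins overall), so the answer turns on the causal role of qualification attained during the programme.
Because the programme influences qualification attained during the programme, qualification attained during the programme is a post-treatment mediator, not a confounder. Stratifying on it would bias the estimate; the causal effect is the crude pooled difference.
So P(outcome | do(the classroom track)) is just the pooled rate for the classroom track: 429/1050 = 0.409.

0.41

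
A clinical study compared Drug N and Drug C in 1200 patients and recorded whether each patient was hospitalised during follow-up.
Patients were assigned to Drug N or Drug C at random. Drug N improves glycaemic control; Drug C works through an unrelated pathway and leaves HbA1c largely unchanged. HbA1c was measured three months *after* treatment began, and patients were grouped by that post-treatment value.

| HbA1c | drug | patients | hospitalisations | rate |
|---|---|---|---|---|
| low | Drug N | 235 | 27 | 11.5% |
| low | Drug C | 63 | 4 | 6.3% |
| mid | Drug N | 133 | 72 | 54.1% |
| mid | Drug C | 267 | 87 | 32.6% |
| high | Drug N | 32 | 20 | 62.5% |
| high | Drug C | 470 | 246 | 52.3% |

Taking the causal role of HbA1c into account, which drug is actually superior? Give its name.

The stratified and pooled comparisons disagree (Drug C wins within each HbA1c; Drug N wins overall), so the answer turns on the causal role of HbA1c.
Stratifying would compare drugs among patients the drugs themselves sorted into HbA1c groups — a form of selection on an intermediate. The unconditioned pooled rates give the total causal effect.
Pooled: Drug N 29.8% vs Drug C 42.1%; Drug N is lower overall.

Drug N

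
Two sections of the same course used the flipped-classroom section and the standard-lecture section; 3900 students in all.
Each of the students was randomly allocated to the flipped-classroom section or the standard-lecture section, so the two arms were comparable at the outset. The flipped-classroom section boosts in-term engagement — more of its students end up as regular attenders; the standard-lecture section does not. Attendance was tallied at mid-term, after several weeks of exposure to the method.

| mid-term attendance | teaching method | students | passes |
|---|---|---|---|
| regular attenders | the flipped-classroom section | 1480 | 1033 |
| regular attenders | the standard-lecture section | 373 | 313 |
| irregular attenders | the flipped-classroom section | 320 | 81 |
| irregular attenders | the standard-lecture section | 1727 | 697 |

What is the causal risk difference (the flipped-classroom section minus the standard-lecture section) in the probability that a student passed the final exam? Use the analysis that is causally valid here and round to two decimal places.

+0.14

The stratified and pooled comparisons disagree (the standard-lecture section wins within each mid-term attendance; the flipped-classroom section wins overall), so the answer turns on the causal role of mid-term attendance.
The distribution of mid-term attendance is itself part of what the teaching method does — it is an intermediate outcome. Holding it fixed would remove that part of the effect; the total effect is the pooled difference.
The causal difference is the pooled difference: 0.619 − 0.481 = +0.138.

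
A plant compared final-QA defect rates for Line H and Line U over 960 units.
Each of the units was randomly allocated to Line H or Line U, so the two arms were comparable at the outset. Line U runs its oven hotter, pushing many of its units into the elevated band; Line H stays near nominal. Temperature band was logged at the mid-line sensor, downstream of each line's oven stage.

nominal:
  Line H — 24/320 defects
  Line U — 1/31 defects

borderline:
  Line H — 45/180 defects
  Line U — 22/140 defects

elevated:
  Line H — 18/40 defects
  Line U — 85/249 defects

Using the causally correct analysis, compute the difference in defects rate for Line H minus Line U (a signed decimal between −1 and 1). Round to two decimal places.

-0.10

In-process temperature band lies on the pathway line → in-process temperature band → outcome, so adjusting for it blocks the indirect effect. For the total causal effect of line, use the unadjusted pooled rates.
The causal difference is the pooled difference: 0.161 − 0.257 = -0.096.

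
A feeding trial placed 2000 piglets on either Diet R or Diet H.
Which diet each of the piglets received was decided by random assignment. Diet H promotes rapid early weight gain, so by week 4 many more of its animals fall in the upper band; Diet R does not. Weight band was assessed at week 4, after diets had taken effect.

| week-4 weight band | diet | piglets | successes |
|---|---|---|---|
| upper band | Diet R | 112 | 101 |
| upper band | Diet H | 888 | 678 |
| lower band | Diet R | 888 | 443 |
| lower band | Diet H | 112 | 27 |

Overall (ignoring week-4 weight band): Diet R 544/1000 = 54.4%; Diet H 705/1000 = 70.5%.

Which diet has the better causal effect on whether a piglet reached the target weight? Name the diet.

Diet H

Stratifying would compare diets among piglets the diets themselves sorted into week-4 weight band groups — a form of selection on an intermediate. The unconditioned pooled rates give the total causal effect.
Pooled: Diet R 54.4% vs Diet H 70.5%; Diet H is higher overall.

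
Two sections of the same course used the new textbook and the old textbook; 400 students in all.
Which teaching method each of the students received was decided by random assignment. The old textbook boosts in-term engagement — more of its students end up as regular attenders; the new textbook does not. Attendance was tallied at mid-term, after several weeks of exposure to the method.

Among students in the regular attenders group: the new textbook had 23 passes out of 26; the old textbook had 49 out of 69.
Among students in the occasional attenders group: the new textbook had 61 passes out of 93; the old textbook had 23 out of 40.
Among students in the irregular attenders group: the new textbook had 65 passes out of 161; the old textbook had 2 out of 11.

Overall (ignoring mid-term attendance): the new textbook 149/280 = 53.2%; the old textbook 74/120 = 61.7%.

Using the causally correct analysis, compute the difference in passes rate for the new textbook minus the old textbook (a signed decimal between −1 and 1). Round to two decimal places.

-0.08

Within every mid-term attendance level the new textbook has the higher rate, yet pooled the old textbook does — Simpson's reversal.
The distribution of mid-term attendance is itself part of what the teaching method does — it is an intermediate outcome. Holding it fixed would remove that part of the effect; the total effect is the pooled difference.
The causal difference is the pooled difference: 0.532 − 0.617 = -0.085.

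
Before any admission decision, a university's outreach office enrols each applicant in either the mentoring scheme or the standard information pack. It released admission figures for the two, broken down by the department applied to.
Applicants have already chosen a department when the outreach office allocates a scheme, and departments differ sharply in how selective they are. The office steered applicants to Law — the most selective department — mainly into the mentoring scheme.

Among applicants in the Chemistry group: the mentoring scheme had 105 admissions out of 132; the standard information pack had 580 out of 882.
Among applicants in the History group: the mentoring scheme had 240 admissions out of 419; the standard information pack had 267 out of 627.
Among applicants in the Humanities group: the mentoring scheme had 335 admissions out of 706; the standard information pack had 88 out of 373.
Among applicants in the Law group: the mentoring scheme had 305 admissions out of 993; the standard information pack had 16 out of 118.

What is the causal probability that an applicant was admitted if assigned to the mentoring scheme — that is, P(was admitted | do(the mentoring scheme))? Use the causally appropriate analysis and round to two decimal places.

Here department is a common cause — it drives both which outreach scheme a case falls under and the outcome. The crude comparison mixes populations; the stratum-specific rates are the causally relevant ones.
Standardising the mentoring scheme to the population department mix: 0.239·105/132 + 0.246·240/419 + 0.254·335/706 + 0.261·305/993 = 0.532.

0.53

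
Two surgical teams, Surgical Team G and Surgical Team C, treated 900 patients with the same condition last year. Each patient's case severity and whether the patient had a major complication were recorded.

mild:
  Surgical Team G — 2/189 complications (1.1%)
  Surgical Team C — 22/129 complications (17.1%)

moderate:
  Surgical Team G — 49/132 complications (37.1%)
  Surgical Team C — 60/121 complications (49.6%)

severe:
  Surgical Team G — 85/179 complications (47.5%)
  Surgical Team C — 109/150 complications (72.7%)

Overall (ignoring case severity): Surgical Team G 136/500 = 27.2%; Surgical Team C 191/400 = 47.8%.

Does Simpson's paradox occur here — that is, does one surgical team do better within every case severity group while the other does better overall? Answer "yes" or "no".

no

Within each case severity level (mild 1.1% vs 17.1%; moderate 37.1% vs 49.6%; severe 47.5% vs 72.7%), Surgical Team G has the lower rate every time. Pooled: 27.2% vs 47.8% — Surgical Team G has the lower rate overall. They agree.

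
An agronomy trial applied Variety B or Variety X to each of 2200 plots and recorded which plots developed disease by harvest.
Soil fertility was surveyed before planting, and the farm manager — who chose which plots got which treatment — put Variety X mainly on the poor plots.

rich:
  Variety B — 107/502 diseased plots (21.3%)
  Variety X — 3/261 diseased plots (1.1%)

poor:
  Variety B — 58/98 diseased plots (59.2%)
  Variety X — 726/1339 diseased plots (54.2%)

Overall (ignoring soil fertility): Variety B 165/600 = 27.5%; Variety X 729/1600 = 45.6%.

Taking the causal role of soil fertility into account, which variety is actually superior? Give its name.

Soil fertility differs across varietys for reasons unrelated to any effect of the variety itself, and it separately predicts the outcome — a classic confounder. We must compare within soil fertility levels.
Within each level — rich: 21.3% vs 1.1%; poor: 59.2% vs 54.2% — Variety X is lower every time.

Variety X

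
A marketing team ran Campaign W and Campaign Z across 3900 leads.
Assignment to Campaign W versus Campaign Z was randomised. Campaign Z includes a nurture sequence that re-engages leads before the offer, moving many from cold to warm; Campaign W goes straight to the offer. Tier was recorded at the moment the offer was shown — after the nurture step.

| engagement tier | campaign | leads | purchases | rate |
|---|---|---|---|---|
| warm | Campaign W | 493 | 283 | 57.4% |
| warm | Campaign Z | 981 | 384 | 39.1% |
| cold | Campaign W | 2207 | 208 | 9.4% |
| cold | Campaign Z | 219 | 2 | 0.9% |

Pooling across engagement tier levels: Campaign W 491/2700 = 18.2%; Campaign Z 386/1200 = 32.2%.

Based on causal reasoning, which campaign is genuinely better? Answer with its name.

Campaign W is higher inside every engagement tier stratum but Campaign Z is higher in aggregate. Whether to stratify depends on how engagement tier relates to the campaign.
Engagement tier is downstream of the campaign. One should not condition on a consequence of treatment, so the overall rates are the right comparison.
Pooled: Campaign W 18.2% vs Campaign Z 32.2%; Campaign Z is higher overall.

Campaign Z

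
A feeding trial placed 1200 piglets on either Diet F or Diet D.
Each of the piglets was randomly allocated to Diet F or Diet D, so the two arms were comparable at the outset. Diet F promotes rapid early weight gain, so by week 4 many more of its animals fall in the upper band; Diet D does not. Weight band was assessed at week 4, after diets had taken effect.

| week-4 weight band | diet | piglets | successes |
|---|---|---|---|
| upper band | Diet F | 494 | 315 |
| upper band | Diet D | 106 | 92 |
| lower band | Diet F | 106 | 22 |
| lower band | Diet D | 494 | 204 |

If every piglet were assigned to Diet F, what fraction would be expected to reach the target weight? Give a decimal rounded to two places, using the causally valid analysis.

0.56

Diet D is higher inside every week-4 weight band stratum but Diet F is higher in aggregate. Whether to stratify depends on how week-4 weight band relates to the diet.
Week-4 weight band here is a post-treatment variable shaped by the diet; conditioning on it would introduce bias rather than remove it. The overall comparison is the causal one.
So P(outcome | do(Diet F)) is just the pooled rate for Diet F: 337/600 = 0.562.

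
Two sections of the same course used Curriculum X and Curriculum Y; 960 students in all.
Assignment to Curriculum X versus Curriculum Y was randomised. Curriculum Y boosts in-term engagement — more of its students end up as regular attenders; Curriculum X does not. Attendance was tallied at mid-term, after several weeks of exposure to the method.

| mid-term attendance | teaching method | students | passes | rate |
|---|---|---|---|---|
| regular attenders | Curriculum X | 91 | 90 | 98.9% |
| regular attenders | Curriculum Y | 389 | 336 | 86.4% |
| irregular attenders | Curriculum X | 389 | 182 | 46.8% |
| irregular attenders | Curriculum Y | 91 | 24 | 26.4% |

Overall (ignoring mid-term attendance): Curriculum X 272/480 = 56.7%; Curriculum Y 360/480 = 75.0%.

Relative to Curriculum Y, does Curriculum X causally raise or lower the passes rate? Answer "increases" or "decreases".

decreases

Within every mid-term attendance level Curriculum X has the higher rate, yet pooled Curriculum Y does — Simpson's reversal.
Mid-term attendance here is a post-treatment variable shaped by the teaching method; conditioning on it would introduce bias rather than remove it. The overall comparison is the causal one.
Pooled: Curriculum X 56.7% vs Curriculum Y 75.0%; Curriculum Y is higher overall.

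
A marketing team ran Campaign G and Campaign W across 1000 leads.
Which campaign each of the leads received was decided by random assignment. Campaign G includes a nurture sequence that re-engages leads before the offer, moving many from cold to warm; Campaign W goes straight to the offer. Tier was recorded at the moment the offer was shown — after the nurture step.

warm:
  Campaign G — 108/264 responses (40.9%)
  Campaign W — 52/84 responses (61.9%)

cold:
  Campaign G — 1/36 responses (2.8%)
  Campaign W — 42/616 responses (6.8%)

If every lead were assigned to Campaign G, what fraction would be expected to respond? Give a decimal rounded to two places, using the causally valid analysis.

0.36

Within every engagement tier level Campaign W has the higher rate, yet pooled Campaign G does — Simpson's reversal.
Stratifying would compare campaigns among leads the campaigns themselves sorted into engagement tier groups — a form of selection on an intermediate. The unconditioned pooled rates give the total causal effect.
So P(outcome | do(Campaign G)) is just the pooled rate for Campaign G: 109/300 = 0.363.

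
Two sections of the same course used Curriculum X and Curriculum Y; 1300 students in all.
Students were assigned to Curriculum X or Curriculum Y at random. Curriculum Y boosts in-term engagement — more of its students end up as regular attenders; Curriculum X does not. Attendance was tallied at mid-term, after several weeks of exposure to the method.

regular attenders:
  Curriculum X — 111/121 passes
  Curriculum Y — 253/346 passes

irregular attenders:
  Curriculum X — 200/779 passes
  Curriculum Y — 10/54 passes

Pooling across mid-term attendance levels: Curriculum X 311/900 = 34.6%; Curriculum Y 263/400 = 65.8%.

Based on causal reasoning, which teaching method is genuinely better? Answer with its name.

Curriculum Y

Curriculum X is higher inside every mid-term attendance stratum but Curriculum Y is higher in aggregate. Whether to stratify depends on how mid-term attendance relates to the teaching method.
The distribution of mid-term attendance is itself part of what the teaching method does — it is an intermediate outcome. Holding it fixed would remove that part of the effect; the total effect is the pooled difference.
Pooled: Curriculum X 34.6% vs Curriculum Y 65.8%; Curriculum Y is higher overall.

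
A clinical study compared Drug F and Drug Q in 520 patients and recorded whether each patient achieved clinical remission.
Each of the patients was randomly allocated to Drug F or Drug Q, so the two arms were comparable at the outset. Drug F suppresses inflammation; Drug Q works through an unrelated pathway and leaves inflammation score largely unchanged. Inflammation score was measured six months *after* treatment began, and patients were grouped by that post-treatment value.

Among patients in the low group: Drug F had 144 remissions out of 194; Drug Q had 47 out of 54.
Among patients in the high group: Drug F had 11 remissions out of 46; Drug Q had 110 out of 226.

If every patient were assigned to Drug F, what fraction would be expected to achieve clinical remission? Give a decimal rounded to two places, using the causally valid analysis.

Within every inflammation score level Drug Q has the higher rate, yet pooled Drug F does — Simpson's reversal.
Because the drug influences inflammation score, inflammation score is a post-treatment mediator, not a confounder. Stratifying on it would bias the estimate; the causal effect is the crude pooled difference.
So P(outcome | do(Drug F)) is just the pooled rate for Drug F: 155/240 = 0.646.

0.65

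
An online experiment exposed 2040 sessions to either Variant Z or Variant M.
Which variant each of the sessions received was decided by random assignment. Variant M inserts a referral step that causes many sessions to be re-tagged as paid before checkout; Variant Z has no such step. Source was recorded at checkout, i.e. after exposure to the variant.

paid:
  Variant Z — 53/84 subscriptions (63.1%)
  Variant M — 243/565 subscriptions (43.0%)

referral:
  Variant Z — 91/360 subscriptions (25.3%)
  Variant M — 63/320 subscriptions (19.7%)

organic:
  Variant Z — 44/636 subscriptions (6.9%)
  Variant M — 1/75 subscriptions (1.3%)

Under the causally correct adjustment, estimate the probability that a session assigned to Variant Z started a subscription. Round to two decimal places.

Traffic source lies on the pathway variant → traffic source → outcome, so adjusting for it blocks the indirect effect. For the total causal effect of variant, use the unadjusted pooled rates.
So P(outcome | do(Variant Z)) is just the pooled rate for Variant Z: 188/1080 = 0.174.

0.17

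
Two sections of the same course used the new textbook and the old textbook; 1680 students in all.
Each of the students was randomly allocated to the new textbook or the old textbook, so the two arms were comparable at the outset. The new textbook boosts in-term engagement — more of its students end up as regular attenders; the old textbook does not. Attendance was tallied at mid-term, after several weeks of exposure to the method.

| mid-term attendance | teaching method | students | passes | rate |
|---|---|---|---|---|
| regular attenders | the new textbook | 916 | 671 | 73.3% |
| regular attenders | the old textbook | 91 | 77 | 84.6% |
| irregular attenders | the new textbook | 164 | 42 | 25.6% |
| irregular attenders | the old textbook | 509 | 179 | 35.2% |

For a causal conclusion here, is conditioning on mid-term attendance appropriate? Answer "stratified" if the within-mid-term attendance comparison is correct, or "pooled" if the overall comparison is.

The mid-term attendance-specific comparison favours the old textbook throughout, but the pooled figures favour the new textbook. The question is whether to condition on mid-term attendance.
Mid-term attendance is downstream of the teaching method. One should not condition on a consequence of treatment, so the overall rates are the right comparison.
Pooled: the new textbook 66.0% vs the old textbook 42.7%; the new textbook is higher overall.

pooled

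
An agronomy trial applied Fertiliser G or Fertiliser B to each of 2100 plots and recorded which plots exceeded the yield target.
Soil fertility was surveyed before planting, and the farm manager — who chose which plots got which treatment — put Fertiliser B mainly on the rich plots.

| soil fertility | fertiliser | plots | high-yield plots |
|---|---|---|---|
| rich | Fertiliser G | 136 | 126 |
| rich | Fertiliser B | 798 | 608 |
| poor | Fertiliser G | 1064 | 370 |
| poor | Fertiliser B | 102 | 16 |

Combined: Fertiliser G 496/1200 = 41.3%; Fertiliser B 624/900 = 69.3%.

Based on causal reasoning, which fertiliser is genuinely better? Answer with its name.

The stratified and pooled comparisons disagree (Fertiliser G wins within each soil fertility; Fertiliser B wins overall), so the answer turns on the causal role of soil fertility.
Soil fertility differs across fertilisers for reasons unrelated to any effect of the fertiliser itself, and it separately predicts the outcome — a classic confounder. We must compare within soil fertility levels.
Within each level — rich: 92.6% vs 76.2%; poor: 34.8% vs 15.7% — Fertiliser G is higher every time.

Fertiliser G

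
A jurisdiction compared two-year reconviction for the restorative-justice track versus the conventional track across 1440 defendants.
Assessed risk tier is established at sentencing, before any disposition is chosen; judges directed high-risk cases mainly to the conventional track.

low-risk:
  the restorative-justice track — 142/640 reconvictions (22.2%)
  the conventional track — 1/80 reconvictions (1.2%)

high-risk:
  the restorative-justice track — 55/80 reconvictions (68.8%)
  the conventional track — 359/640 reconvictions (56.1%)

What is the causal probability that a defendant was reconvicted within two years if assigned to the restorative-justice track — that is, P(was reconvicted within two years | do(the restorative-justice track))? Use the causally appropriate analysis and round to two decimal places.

0.45

Here assessed risk tier is a common cause — it drives both which disposition a case falls under and the outcome. The crude comparison mixes populations; the stratum-specific rates are the causally relevant ones.
Standardising the restorative-justice track to the population assessed risk tier mix: 0.500·142/640 + 0.500·55/80 = 0.455.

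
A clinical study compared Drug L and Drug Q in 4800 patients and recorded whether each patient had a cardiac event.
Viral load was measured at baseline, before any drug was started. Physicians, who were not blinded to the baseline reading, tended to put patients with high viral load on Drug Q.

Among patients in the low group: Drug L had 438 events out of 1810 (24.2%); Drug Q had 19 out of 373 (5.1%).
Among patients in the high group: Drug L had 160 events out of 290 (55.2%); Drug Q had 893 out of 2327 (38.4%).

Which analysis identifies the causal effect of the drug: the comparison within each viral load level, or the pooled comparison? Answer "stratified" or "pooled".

Drug Q is lower inside every viral load stratum but Drug L is lower in aggregate. Whether to stratify depends on how viral load relates to the drug.
The imbalance in viral load arose from how patients were allocated, not from anything the drug did; and viral load independently affects the outcome. The pooled gap is confounded — condition on viral load.
Within each level — low: 24.2% vs 5.1%; high: 55.2% vs 38.4% — Drug Q is lower every time.

stratified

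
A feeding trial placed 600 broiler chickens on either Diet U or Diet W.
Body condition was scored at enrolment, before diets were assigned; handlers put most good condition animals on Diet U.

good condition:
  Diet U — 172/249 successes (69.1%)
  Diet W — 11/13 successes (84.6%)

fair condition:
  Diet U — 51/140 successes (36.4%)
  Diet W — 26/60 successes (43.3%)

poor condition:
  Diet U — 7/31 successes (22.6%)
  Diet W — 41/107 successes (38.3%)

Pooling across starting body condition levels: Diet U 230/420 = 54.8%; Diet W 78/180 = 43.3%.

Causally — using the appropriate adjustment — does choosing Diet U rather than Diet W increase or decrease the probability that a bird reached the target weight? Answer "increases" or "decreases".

The stratified and pooled comparisons disagree (Diet W wins within each starting body condition; Diet U wins overall), so the answer turns on the causal role of starting body condition.
Since starting body condition is a pre-existing factor (not a product of the diet) and it affects the outcome on its own, it is a confounder. The stratified rates, not the pooled rate, identify the causal effect.
Within each level — good condition: 69.1% vs 84.6%; fair condition: 36.4% vs 43.3%; poor condition: 22.6% vs 38.3% — Diet W is higher every time.

decreases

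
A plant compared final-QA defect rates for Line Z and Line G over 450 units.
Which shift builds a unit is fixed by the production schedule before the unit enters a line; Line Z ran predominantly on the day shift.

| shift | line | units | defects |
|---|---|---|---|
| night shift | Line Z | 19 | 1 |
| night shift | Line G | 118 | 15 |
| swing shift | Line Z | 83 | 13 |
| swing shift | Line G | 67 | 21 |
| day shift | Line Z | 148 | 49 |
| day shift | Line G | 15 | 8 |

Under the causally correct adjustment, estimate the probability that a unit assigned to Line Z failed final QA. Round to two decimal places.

0.19

Shift is set before the line has any effect — it is not caused by the line — and it independently drives the outcome. That makes it a confounder, so the causal comparison is within shift levels.
Standardising Line Z to the population shift mix: 0.304·1/19 + 0.333·13/83 + 0.362·49/148 = 0.188.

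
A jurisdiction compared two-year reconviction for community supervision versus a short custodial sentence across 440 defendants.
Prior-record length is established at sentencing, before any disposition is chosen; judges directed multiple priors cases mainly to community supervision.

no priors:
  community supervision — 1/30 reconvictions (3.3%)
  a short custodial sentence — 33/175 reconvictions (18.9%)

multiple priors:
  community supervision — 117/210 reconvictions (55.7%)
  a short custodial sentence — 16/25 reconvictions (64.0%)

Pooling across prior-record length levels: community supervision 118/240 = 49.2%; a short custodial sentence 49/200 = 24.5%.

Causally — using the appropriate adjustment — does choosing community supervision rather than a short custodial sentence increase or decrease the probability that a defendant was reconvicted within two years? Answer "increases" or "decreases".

decreases

The stratified and pooled comparisons disagree (community supervision wins within each prior-record length; a short custodial sentence wins overall), so the answer turns on the causal role of prior-record length.
Nothing the disposition does changes prior-record length; the imbalance is an allocation artefact. With prior-record length also predicting the outcome, the pooled figure is confounded, and the within-stratum comparison is the causal one.
Within each level — no priors: 3.3% vs 18.9%; multiple priors: 55.7% vs 64.0% — community supervision is lower every time.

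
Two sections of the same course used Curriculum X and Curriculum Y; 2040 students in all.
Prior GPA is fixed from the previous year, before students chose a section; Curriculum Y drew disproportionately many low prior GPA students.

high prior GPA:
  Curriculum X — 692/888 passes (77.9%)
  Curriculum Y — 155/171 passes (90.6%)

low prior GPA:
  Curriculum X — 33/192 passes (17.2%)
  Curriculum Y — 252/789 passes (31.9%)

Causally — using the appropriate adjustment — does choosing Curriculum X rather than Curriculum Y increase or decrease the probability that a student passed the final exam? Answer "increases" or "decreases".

The prior GPA band-specific comparison favours Curriculum Y throughout, but the pooled figures favour Curriculum X. The question is whether to condition on prior GPA band.
Here prior GPA band is a common cause — it drives both which teaching method a case falls under and the outcome. The crude comparison mixes populations; the stratum-specific rates are the causally relevant ones.
Within each level — high prior GPA: 77.9% vs 90.6%; low prior GPA: 17.2% vs 31.9% — Curriculum Y is higher every time.

decreases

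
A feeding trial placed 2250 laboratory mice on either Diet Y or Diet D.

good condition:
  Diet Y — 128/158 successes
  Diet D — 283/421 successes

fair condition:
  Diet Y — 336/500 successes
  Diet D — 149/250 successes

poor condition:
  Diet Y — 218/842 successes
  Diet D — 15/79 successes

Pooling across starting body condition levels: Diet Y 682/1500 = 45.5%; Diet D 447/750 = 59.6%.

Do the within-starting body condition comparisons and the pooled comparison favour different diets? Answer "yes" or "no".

Within each starting body condition level (good condition 81.0% vs 67.2%; fair condition 67.2% vs 59.6%; poor condition 25.9% vs 19.0%), Diet Y has the higher rate every time. Pooled: 45.5% vs 59.6% — Diet D has the higher rate overall. The two comparisons disagree.

yes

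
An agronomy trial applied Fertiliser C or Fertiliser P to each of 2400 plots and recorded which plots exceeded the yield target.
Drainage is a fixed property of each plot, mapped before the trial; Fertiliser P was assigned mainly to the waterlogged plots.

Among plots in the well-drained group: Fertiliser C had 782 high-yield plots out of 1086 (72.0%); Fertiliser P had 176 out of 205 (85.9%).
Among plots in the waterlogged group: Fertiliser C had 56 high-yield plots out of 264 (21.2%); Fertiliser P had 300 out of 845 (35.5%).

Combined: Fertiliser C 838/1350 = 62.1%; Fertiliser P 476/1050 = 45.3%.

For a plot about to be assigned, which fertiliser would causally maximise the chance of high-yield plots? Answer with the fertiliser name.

Fertiliser P

Field drainage differs across fertilisers for reasons unrelated to any effect of the fertiliser itself, and it separately predicts the outcome — a classic confounder. We must compare within field drainage levels.
Within each level — well-drained: 72.0% vs 85.9%; waterlogged: 21.2% vs 35.5% — Fertiliser P is higher every time.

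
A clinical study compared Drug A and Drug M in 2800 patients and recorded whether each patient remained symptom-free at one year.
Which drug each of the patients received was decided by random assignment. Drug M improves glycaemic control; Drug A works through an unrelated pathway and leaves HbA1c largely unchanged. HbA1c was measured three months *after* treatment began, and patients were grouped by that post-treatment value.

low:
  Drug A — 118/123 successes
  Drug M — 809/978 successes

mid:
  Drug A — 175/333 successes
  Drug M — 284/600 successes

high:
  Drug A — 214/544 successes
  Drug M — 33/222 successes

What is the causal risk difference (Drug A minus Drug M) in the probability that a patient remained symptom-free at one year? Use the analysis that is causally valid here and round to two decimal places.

The distribution of HbA1c is itself part of what the drug does — it is an intermediate outcome. Holding it fixed would remove that part of the effect; the total effect is the pooled difference.
The causal difference is the pooled difference: 0.507 − 0.626 = -0.119.

-0.12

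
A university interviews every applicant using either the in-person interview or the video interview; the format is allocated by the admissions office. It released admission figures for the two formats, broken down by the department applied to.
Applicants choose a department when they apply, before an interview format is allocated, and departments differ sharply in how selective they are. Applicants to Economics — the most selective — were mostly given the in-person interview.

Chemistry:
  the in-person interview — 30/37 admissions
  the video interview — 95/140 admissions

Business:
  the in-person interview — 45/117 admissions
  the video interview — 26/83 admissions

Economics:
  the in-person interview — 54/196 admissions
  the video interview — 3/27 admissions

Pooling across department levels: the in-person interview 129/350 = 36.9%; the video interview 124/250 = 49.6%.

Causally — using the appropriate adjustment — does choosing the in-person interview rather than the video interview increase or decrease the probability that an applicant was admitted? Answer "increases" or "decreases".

Department differs across interview formats for reasons unrelated to any effect of the interview format itself, and it separately predicts the outcome — a classic confounder. We must compare within department levels.
Within each level — Chemistry: 81.1% vs 67.9%; Business: 38.5% vs 31.3%; Economics: 27.6% vs 11.1% — the in-person interview is higher every time.

increases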